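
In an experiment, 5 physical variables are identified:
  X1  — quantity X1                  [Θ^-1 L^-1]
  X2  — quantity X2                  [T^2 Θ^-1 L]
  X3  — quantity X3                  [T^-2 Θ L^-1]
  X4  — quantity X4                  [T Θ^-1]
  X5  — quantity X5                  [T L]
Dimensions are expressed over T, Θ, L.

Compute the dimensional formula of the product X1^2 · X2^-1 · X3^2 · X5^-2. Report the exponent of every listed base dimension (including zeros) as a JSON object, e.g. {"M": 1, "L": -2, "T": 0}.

Exponent matrix [T,Θ,L] × [X1,X2,X3,X4,X5]:
  T: [ 0  2 -2  1  1]
  Θ: [-1 -1  1 -1  0]
  L: [-1  1 -1  0  1]
  [T]: (2)·0+(-1)·2+(2)·-2+(-2)·1 = -8
  [Θ]: (2)·-1+(-1)·-1+(2)·1+(-2)·0 = 1
  [L]: (2)·-1+(-1)·1+(2)·-1+(-2)·1 = -7
⇒ T^-8 Θ L^-7

{"T": -8, "Θ": 1, "L": -7}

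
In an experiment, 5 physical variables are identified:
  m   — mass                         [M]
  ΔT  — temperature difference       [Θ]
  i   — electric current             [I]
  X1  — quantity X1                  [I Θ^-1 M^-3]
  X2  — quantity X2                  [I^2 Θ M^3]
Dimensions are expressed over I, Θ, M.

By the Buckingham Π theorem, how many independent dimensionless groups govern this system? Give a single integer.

2

Exponent matrix [I,Θ,M] × [m,ΔT,i,X1,X2]:
  I: [ 0  0  1  1  2]
  Θ: [ 0  1  0 -1  1]
  M: [ 1  0  0 -3  3]
Row reduction gives pivot columns m,ΔT,i; rank = 3
n=5, r=3 ⇒ 2 dimensionless groups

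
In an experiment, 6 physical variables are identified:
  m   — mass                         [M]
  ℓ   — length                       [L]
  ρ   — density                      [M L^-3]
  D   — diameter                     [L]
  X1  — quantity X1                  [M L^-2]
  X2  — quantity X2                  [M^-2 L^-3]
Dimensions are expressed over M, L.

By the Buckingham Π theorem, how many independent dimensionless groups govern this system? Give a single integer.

Dimensional matrix (M×L by m×ℓ×ρ×D×X1×X2):
  M: [ 1  0  1  0  1 -2]
  L: [ 0  1 -3  1 -2 -3]
Echelon form has 2 nonzero rows (pivots: m,ℓ)
n=6, r=2 ⇒ 4 dimensionless groups

4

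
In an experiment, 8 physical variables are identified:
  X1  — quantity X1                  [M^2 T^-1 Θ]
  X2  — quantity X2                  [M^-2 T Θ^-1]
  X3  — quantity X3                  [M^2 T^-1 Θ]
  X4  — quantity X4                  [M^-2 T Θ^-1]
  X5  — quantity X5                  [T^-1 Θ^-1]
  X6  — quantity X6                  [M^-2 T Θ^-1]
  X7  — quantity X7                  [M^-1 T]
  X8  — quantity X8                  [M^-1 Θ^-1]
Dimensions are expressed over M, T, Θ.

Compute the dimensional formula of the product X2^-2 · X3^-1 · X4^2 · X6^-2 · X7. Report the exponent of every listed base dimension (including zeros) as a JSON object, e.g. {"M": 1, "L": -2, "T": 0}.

{"M": 1, "T": 0, "Θ": 1}

Dimensional matrix (M×T×Θ by X1×X2×X3×X4×X5×X6×X7×X8):
  M: [ 2 -2  2 -2  0 -2 -1 -1]
  T: [-1  1 -1  1 -1  1  1  0]
  Θ: [ 1 -1  1 -1 -1 -1  0 -1]
  [M]: (-2)·-2+(-1)·2+(2)·-2+(-2)·-2+(1)·-1 = 1
  [T]: (-2)·1+(-1)·-1+(2)·1+(-2)·1+(1)·1 = 0
  [Θ]: (-2)·-1+(-1)·1+(2)·-1+(-2)·-1+(1)·0 = 1
⇒ M Θ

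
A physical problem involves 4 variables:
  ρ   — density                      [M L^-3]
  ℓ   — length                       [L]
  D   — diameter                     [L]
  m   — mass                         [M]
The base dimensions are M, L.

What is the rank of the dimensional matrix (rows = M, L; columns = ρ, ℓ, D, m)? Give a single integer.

2

Dimensional matrix (M×L by ρ×ℓ×D×m):
  M: [ 1  0  0  1]
  L: [-3  1  1  0]
Echelon form has 2 nonzero rows (pivots: ρ,ℓ)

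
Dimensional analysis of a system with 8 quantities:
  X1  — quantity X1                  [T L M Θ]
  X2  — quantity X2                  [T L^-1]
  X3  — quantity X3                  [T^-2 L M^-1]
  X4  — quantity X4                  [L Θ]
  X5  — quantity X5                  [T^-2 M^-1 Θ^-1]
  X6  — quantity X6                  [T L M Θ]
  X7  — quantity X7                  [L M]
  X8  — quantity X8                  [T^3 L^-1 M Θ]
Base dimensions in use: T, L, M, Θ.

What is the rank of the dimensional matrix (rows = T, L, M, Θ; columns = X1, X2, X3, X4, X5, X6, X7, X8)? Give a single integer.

Dimensional matrix (T×L×M×Θ by X1×X2×X3×X4×X5×X6×X7×X8):
  T: [ 1  1 -2  0 -2  1  0  3]
  L: [ 1 -1  1  1  0  1  1 -1]
  M: [ 1  0 -1  0 -1  1  1  1]
  Θ: [ 1  0  0  1 -1  1  0  1]
Row reduction gives pivot columns X1,X2,X3; rank = 3

3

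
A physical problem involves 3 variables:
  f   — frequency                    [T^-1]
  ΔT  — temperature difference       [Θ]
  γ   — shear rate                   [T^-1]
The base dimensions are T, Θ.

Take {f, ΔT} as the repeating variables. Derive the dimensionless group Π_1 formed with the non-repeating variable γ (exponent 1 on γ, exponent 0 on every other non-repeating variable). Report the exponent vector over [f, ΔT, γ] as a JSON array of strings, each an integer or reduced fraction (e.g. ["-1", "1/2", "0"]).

["-1", "0", "1"]

Dimensional matrix (T×Θ by f×ΔT×γ):
  T: [-1  0 -1]
  Θ: [ 0  1  0]
RREF → pivots at {f,ΔT} ⇒ r = 2
Pivot set = {f,ΔT}, free = {γ}
RREF:
  r0: [   1    0    1]
  r1: [   0    1    0]
Fix exponent of γ at 1; solve each RREF row for its pivot's exponent:
  r0: exp(f) + (1)·1 = 0 ⇒ exp(f) = -1
  r1: exp(ΔT) + (0)·1 = 0 ⇒ exp(ΔT) = 0
Π_1 = f^-1 · γ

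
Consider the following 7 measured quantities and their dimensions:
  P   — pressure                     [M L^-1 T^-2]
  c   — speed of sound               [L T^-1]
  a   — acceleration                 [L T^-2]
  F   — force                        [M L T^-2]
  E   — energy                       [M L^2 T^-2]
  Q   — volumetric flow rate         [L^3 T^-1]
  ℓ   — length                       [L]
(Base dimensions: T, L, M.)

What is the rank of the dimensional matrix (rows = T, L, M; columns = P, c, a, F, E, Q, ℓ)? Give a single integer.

3

Exponent matrix [T,L,M] × [P,c,a,F,E,Q,ℓ]:
  T: [-2 -1 -2 -2 -2 -1  0]
  L: [-1  1  1  1  2  3  1]
  M: [ 1  0  0  1  1  0  0]
Row reduction gives pivot columns P,c,a; rank = 3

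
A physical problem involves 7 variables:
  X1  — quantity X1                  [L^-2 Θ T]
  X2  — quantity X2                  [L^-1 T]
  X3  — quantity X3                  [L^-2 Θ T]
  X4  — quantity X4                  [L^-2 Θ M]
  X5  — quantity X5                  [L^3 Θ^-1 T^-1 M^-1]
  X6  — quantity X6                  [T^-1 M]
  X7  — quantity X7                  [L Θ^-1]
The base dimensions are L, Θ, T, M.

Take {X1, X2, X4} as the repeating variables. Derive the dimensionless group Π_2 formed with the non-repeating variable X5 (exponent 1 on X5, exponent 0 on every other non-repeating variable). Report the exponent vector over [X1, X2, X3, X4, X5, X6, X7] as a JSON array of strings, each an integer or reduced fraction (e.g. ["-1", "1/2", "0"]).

Exponent matrix [L,Θ,T,M] × [X1,X2,X3,X4,X5,X6,X7]:
  L: [-2 -1 -2 -2  3  0  1]
  Θ: [ 1  0  1  1 -1  0 -1]
  T: [ 1  1  1  0 -1 -1  0]
  M: [ 0  0  0  1 -1  1  0]
Echelon form has 3 nonzero rows (pivots: X1,X2,X4)
Pivot set = {X1,X2,X4}, free = {X3,X5,X6,X7}
RREF:
  r0: [   1    0    1    0    0   -1   -1]
  r1: [   0    1    0    0   -1    0    1]
  r2: [   0    0    0    1   -1    1    0]
  r3: [   0    0    0    0    0    0    0]
Fix exponent of X5 at 1, X3 at 0, X6 at 0, X7 at 0; solve each RREF row for its pivot's exponent:
  r0: exp(X1) + (0)·1 = 0 ⇒ exp(X1) = 0
  r1: exp(X2) + (-1)·1 = 0 ⇒ exp(X2) = 1
  r2: exp(X4) + (-1)·1 = 0 ⇒ exp(X4) = 1
Π_2 = X2 · X4 · X5

["0", "1", "0", "1", "1", "0", "0"]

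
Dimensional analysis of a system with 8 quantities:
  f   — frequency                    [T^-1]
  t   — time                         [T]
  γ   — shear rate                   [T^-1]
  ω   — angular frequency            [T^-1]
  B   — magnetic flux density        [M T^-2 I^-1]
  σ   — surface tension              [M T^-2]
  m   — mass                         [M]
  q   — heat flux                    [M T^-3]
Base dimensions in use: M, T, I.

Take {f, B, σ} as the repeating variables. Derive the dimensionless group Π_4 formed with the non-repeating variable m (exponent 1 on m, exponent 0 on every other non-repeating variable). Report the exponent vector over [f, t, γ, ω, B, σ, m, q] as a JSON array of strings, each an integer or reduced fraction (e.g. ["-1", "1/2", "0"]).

Write exponents as rows M,T,I / cols f,t,γ,ω,B,σ,m,q:
  M: [ 0  0  0  0  1  1  1  1]
  T: [-1  1 -1 -1 -2 -2  0 -3]
  I: [ 0  0  0  0 -1  0  0  0]
Row reduction gives pivot columns f,B,σ; rank = 3
Pivot set = {f,B,σ}, free = {t,γ,ω,m,q}
RREF:
  r0: [   1   -1    1    1    0    0   -2    1]
  r1: [   0    0    0    0    1    0    0    0]
  r2: [   0    0    0    0    0    1    1    1]
Fix exponent of m at 1, t at 0, γ at 0, ω at 0, q at 0; solve each RREF row for its pivot's exponent:
  r0: exp(f) + (-2)·1 = 0 ⇒ exp(f) = 2
  r1: exp(B) + (0)·1 = 0 ⇒ exp(B) = 0
  r2: exp(σ) + (1)·1 = 0 ⇒ exp(σ) = -1
Π_4 = f^2 · σ^-1 · m

["2", "0", "0", "0", "0", "-1", "1", "0"]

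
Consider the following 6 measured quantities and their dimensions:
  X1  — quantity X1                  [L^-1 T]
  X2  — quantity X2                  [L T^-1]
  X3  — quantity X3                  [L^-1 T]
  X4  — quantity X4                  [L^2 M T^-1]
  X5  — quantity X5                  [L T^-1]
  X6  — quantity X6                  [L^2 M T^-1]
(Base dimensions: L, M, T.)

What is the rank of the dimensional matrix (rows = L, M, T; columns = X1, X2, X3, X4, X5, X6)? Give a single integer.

2

Write exponents as rows L,M,T / cols X1,X2,X3,X4,X5,X6:
  L: [-1  1 -1  2  1  2]
  M: [ 0  0  0  1  0  1]
  T: [ 1 -1  1 -1 -1 -1]
Echelon form has 2 nonzero rows (pivots: X1,X4)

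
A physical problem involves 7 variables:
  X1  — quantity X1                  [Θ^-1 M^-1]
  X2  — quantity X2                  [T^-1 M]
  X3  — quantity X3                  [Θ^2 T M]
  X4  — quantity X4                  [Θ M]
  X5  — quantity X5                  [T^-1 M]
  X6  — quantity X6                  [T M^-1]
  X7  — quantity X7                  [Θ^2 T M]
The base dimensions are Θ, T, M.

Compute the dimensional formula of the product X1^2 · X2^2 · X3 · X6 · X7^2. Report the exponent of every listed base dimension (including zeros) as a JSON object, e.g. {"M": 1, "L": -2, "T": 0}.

Exponent matrix [Θ,T,M] × [X1,X2,X3,X4,X5,X6,X7]:
  Θ: [-1  0  2  1  0  0  2]
  T: [ 0 -1  1  0 -1  1  1]
  M: [-1  1  1  1  1 -1  1]
  [Θ]: (2)·-1+(2)·0+(1)·2+(1)·0+(2)·2 = 4
  [T]: (2)·0+(2)·-1+(1)·1+(1)·1+(2)·1 = 2
  [M]: (2)·-1+(2)·1+(1)·1+(1)·-1+(2)·1 = 2
⇒ Θ^4 T^2 M^2

{"Θ": 4, "T": 2, "M": 2}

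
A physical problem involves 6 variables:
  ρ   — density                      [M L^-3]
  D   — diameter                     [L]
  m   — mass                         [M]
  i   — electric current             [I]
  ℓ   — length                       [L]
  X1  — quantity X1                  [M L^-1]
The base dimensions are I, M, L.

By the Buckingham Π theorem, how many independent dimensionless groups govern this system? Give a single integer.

3

Dimensional matrix (I×M×L by ρ×D×m×i×ℓ×X1):
  I: [ 0  0  0  1  0  0]
  M: [ 1  0  1  0  0  1]
  L: [-3  1  0  0  1 -1]
RREF → pivots at {ρ,D,i} ⇒ r = 3
6 vars − rank 3 = 3 Π groups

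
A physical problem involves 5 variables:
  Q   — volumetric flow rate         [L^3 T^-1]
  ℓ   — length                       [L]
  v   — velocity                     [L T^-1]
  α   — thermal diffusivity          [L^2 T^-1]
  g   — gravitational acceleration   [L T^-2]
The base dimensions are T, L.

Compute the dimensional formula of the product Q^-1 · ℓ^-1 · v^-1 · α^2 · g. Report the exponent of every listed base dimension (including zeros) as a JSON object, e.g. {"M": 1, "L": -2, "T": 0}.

Dimensional matrix (T×L by Q×ℓ×v×α×g):
  T: [-1  0 -1 -1 -2]
  L: [ 3  1  1  2  1]
  [T]: (-1)·-1+(-1)·0+(-1)·-1+(2)·-1+(1)·-2 = -2
  [L]: (-1)·3+(-1)·1+(-1)·1+(2)·2+(1)·1 = 0
⇒ T^-2

{"T": -2, "L": 0}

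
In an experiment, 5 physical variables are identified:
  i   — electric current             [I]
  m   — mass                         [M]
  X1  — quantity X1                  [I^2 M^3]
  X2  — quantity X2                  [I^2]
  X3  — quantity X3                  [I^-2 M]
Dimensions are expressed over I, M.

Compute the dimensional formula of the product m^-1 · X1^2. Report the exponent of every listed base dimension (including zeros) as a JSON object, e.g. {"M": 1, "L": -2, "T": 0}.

{"I": 4, "M": 5}

Exponent matrix [I,M] × [i,m,X1,X2,X3]:
  I: [ 1  0  2  2 -2]
  M: [ 0  1  3  0  1]
  [I]: (-1)·0+(2)·2 = 4
  [M]: (-1)·1+(2)·3 = 5
⇒ I^4 M^5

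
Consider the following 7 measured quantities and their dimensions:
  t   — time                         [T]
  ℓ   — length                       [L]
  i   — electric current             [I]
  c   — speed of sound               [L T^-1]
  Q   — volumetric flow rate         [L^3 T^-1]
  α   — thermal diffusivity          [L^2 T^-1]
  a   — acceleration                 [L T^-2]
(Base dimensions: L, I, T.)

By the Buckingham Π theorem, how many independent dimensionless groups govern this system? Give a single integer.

4

Dimensional matrix (L×I×T by t×ℓ×i×c×Q×α×a):
  L: [ 0  1  0  1  3  2  1]
  I: [ 0  0  1  0  0  0  0]
  T: [ 1  0  0 -1 -1 -1 -2]
Echelon form has 3 nonzero rows (pivots: t,ℓ,i)
7 vars − rank 3 = 4 Π groups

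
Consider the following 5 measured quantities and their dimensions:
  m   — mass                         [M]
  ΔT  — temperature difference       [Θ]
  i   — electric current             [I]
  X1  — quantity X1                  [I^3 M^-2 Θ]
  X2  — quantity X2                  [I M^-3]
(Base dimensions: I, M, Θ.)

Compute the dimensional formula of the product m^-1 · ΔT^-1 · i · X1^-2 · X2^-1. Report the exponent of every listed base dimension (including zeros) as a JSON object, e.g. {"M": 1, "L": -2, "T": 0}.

{"I": -6, "M": 6, "Θ": -3}

Dimensional matrix (I×M×Θ by m×ΔT×i×X1×X2):
  I: [ 0  0  1  3  1]
  M: [ 1  0  0 -2 -3]
  Θ: [ 0  1  0  1  0]
  [I]: (-1)·0+(-1)·0+(1)·1+(-2)·3+(-1)·1 = -6
  [M]: (-1)·1+(-1)·0+(1)·0+(-2)·-2+(-1)·-3 = 6
  [Θ]: (-1)·0+(-1)·1+(1)·0+(-2)·1+(-1)·0 = -3
⇒ I^-6 M^6 Θ^-3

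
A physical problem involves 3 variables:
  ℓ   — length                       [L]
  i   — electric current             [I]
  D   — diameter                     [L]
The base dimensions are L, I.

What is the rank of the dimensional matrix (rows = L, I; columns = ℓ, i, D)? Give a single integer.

2

Exponent matrix [L,I] × [ℓ,i,D]:
  L: [ 1  0  1]
  I: [ 0  1  0]
RREF → pivots at {ℓ,i} ⇒ r = 2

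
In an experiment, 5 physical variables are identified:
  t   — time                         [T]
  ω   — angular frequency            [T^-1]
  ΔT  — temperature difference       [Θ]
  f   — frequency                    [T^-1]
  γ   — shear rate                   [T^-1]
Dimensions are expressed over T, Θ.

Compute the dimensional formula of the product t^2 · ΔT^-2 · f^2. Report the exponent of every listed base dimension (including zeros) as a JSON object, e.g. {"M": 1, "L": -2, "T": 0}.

Dimensional matrix (T×Θ by t×ω×ΔT×f×γ):
  T: [ 1 -1  0 -1 -1]
  Θ: [ 0  0  1  0  0]
  [T]: (2)·1+(-2)·0+(2)·-1 = 0
  [Θ]: (2)·0+(-2)·1+(2)·0 = -2
⇒ Θ^-2

{"T": 0, "Θ": -2}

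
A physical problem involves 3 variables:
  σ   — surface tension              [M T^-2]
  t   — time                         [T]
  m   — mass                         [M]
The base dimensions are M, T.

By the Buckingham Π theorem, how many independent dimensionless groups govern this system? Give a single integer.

Exponent matrix [M,T] × [σ,t,m]:
  M: [ 1  0  1]
  T: [-2  1  0]
Echelon form has 2 nonzero rows (pivots: σ,t)
n=3, r=2 ⇒ 1 dimensionless group

1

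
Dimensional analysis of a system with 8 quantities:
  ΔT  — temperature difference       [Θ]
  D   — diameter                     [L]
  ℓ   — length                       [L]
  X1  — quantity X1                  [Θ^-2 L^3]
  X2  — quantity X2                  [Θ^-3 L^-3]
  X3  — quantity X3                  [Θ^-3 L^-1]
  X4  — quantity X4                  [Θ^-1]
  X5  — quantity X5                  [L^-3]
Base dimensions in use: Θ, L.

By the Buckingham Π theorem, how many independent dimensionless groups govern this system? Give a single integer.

Exponent matrix [Θ,L] × [ΔT,D,ℓ,X1,X2,X3,X4,X5]:
  Θ: [ 1  0  0 -2 -3 -3 -1  0]
  L: [ 0  1  1  3 -3 -1  0 -3]
Echelon form has 2 nonzero rows (pivots: ΔT,D)
8 vars − rank 2 = 6 Π groups

6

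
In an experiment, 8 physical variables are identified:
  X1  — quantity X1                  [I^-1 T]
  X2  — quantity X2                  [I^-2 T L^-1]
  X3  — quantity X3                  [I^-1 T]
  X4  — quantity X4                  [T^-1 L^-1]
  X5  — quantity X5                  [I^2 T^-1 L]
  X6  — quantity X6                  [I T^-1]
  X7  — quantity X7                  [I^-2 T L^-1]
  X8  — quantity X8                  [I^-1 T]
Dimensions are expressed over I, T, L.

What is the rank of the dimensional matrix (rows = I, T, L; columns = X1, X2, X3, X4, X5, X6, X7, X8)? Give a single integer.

Write exponents as rows I,T,L / cols X1,X2,X3,X4,X5,X6,X7,X8:
  I: [-1 -2 -1  0  2  1 -2 -1]
  T: [ 1  1  1 -1 -1 -1  1  1]
  L: [ 0 -1  0 -1  1  0 -1  0]
Row reduction gives pivot columns X1,X2; rank = 2

2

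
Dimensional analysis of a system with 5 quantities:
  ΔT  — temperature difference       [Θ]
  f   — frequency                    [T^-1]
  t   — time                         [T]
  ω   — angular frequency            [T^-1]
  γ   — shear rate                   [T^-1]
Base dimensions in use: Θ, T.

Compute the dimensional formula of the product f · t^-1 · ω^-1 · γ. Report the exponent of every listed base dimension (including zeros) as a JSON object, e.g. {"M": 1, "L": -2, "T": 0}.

{"Θ": 0, "T": -2}

Exponent matrix [Θ,T] × [ΔT,f,t,ω,γ]:
  Θ: [ 1  0  0  0  0]
  T: [ 0 -1  1 -1 -1]
  [Θ]: (1)·0+(-1)·0+(-1)·0+(1)·0 = 0
  [T]: (1)·-1+(-1)·1+(-1)·-1+(1)·-1 = -2
⇒ T^-2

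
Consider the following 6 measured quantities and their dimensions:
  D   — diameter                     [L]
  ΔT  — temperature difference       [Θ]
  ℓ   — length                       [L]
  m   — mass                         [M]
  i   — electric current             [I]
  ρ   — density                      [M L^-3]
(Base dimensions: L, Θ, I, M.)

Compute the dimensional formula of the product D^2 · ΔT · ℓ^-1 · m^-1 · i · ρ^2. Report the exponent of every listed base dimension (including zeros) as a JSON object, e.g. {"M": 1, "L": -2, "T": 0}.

Exponent matrix [L,Θ,I,M] × [D,ΔT,ℓ,m,i,ρ]:
  L: [ 1  0  1  0  0 -3]
  Θ: [ 0  1  0  0  0  0]
  I: [ 0  0  0  0  1  0]
  M: [ 0  0  0  1  0  1]
  [L]: (2)·1+(1)·0+(-1)·1+(-1)·0+(1)·0+(2)·-3 = -5
  [Θ]: (2)·0+(1)·1+(-1)·0+(-1)·0+(1)·0+(2)·0 = 1
  [I]: (2)·0+(1)·0+(-1)·0+(-1)·0+(1)·1+(2)·0 = 1
  [M]: (2)·0+(1)·0+(-1)·0+(-1)·1+(1)·0+(2)·1 = 1
⇒ L^-5 Θ I M

{"L": -5, "Θ": 1, "I": 1, "M": 1}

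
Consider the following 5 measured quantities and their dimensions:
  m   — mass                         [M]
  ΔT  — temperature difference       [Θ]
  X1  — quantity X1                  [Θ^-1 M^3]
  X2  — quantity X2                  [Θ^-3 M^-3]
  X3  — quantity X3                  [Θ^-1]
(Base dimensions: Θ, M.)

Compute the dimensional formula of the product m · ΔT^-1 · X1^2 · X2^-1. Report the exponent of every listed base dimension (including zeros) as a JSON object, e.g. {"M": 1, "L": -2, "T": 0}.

{"Θ": 0, "M": 10}

Write exponents as rows Θ,M / cols m,ΔT,X1,X2,X3:
  Θ: [ 0  1 -1 -3 -1]
  M: [ 1  0  3 -3  0]
  [Θ]: (1)·0+(-1)·1+(2)·-1+(-1)·-3 = 0
  [M]: (1)·1+(-1)·0+(2)·3+(-1)·-3 = 10
⇒ M^10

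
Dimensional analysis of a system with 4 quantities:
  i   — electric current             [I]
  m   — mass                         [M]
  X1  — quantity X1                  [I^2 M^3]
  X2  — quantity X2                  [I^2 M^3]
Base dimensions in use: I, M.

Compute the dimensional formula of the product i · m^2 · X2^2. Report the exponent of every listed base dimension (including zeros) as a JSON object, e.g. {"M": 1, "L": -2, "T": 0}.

Exponent matrix [I,M] × [i,m,X1,X2]:
  I: [ 1  0  2  2]
  M: [ 0  1  3  3]
  [I]: (1)·1+(2)·0+(2)·2 = 5
  [M]: (1)·0+(2)·1+(2)·3 = 8
⇒ I^5 M^8

{"I": 5, "M": 8}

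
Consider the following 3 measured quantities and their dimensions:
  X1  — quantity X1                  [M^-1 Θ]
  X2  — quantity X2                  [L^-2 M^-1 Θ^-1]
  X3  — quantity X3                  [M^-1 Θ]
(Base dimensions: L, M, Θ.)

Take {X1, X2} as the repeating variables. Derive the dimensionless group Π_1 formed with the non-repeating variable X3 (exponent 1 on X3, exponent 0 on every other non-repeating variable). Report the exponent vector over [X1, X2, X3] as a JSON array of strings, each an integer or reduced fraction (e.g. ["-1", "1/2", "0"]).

["-1", "0", "1"]

Dimensional matrix (L×M×Θ by X1×X2×X3):
  L: [ 0 -2  0]
  M: [-1 -1 -1]
  Θ: [ 1 -1  1]
Row reduction gives pivot columns X1,X2; rank = 2
Repeat: X1,X2; free: X3
RREF:
  r0: [   1    0    1]
  r1: [   0    1    0]
  r2: [   0    0    0]
Fix exponent of X3 at 1; solve each RREF row for its pivot's exponent:
  r0: exp(X1) + (1)·1 = 0 ⇒ exp(X1) = -1
  r1: exp(X2) + (0)·1 = 0 ⇒ exp(X2) = 0
Π_1 = X1^-1 · X3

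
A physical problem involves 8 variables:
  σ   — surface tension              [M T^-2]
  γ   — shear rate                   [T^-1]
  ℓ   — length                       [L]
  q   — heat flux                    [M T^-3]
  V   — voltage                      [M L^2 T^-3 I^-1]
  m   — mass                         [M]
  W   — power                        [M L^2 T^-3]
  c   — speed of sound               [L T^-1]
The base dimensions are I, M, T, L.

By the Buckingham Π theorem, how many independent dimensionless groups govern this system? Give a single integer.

4

Dimensional matrix (I×M×T×L by σ×γ×ℓ×q×V×m×W×c):
  I: [ 0  0  0  0 -1  0  0  0]
  M: [ 1  0  0  1  1  1  1  0]
  T: [-2 -1  0 -3 -3  0 -3 -1]
  L: [ 0  0  1  0  2  0  2  1]
RREF → pivots at {σ,γ,ℓ,V} ⇒ r = 4
Π count = n − r = 8 − 4 = 4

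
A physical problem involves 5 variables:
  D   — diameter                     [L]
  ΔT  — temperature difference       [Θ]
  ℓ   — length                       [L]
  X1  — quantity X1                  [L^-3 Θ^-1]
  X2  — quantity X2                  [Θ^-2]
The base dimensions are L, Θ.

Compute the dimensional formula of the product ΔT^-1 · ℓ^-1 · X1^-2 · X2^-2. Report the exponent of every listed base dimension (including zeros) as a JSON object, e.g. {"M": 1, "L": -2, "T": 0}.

{"L": 5, "Θ": 5}

Write exponents as rows L,Θ / cols D,ΔT,ℓ,X1,X2:
  L: [ 1  0  1 -3  0]
  Θ: [ 0  1  0 -1 -2]
  [L]: (-1)·0+(-1)·1+(-2)·-3+(-2)·0 = 5
  [Θ]: (-1)·1+(-1)·0+(-2)·-1+(-2)·-2 = 5
⇒ L^5 Θ^5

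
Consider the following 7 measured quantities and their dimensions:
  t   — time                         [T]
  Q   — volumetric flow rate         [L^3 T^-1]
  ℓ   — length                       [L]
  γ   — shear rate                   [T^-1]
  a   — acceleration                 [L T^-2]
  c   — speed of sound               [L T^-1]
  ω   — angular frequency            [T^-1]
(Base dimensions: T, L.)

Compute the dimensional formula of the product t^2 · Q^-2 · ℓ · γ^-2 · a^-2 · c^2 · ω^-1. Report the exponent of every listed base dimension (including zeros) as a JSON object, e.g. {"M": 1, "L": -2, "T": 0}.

{"T": 9, "L": -5}

Exponent matrix [T,L] × [t,Q,ℓ,γ,a,c,ω]:
  T: [ 1 -1  0 -1 -2 -1 -1]
  L: [ 0  3  1  0  1  1  0]
  [T]: (2)·1+(-2)·-1+(1)·0+(-2)·-1+(-2)·-2+(2)·-1+(-1)·-1 = 9
  [L]: (2)·0+(-2)·3+(1)·1+(-2)·0+(-2)·1+(2)·1+(-1)·0 = -5
⇒ T^9 L^-5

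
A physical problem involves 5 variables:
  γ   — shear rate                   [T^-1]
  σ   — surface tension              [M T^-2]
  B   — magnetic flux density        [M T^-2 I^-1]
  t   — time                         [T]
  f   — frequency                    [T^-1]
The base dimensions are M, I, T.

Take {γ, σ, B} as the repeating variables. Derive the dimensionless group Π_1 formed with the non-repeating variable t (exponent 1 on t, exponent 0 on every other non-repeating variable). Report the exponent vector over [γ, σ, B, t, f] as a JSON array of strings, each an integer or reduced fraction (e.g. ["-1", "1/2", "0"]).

["1", "0", "0", "1", "0"]

Exponent matrix [M,I,T] × [γ,σ,B,t,f]:
  M: [ 0  1  1  0  0]
  I: [ 0  0 -1  0  0]
  T: [-1 -2 -2  1 -1]
Row reduction gives pivot columns γ,σ,B; rank = 3
Repeat: γ,σ,B; free: t,f
RREF:
  r0: [   1    0    0   -1    1]
  r1: [   0    1    0    0    0]
  r2: [   0    0    1    0    0]
Fix exponent of t at 1, f at 0; solve each RREF row for its pivot's exponent:
  r0: exp(γ) + (-1)·1 = 0 ⇒ exp(γ) = 1
  r1: exp(σ) + (0)·1 = 0 ⇒ exp(σ) = 0
  r2: exp(B) + (0)·1 = 0 ⇒ exp(B) = 0
Π_1 = γ · t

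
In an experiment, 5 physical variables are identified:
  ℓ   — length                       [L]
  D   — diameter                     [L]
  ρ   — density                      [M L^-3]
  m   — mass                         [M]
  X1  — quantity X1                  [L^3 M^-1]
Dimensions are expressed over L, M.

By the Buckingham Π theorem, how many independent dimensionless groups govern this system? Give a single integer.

Write exponents as rows L,M / cols ℓ,D,ρ,m,X1:
  L: [ 1  1 -3  0  3]
  M: [ 0  0  1  1 -1]
Row reduction gives pivot columns ℓ,ρ; rank = 2
n=5, r=2 ⇒ 3 dimensionless groups

3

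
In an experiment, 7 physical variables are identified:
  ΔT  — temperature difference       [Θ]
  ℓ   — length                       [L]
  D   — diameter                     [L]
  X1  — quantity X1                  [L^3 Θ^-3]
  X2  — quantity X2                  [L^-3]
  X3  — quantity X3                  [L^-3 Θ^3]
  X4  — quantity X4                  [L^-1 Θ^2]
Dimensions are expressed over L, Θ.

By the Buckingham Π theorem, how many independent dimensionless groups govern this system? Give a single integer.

5

Exponent matrix [L,Θ] × [ΔT,ℓ,D,X1,X2,X3,X4]:
  L: [ 0  1  1  3 -3 -3 -1]
  Θ: [ 1  0  0 -3  0  3  2]
RREF → pivots at {ΔT,ℓ} ⇒ r = 2
Π count = n − r = 7 − 2 = 5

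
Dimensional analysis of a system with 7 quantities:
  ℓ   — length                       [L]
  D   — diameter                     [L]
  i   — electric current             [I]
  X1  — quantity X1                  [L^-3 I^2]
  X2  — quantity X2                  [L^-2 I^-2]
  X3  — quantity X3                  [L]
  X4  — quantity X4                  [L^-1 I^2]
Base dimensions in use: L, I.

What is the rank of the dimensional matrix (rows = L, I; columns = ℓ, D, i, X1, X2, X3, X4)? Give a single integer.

2

Exponent matrix [L,I] × [ℓ,D,i,X1,X2,X3,X4]:
  L: [ 1  1  0 -3 -2  1 -1]
  I: [ 0  0  1  2 -2  0  2]
Echelon form has 2 nonzero rows (pivots: ℓ,i)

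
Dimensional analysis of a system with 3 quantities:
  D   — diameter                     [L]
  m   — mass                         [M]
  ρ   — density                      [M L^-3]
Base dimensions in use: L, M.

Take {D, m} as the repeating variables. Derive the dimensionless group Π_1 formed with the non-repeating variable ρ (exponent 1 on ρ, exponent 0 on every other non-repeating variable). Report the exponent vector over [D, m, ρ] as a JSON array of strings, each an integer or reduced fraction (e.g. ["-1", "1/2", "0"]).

Dimensional matrix (L×M by D×m×ρ):
  L: [ 1  0 -3]
  M: [ 0  1  1]
RREF → pivots at {D,m} ⇒ r = 2
Repeat: D,m; free: ρ
RREF:
  r0: [   1    0   -3]
  r1: [   0    1    1]
Fix exponent of ρ at 1; solve each RREF row for its pivot's exponent:
  r0: exp(D) + (-3)·1 = 0 ⇒ exp(D) = 3
  r1: exp(m) + (1)·1 = 0 ⇒ exp(m) = -1
Π_1 = D^3 · m^-1 · ρ

["3", "-1", "1"]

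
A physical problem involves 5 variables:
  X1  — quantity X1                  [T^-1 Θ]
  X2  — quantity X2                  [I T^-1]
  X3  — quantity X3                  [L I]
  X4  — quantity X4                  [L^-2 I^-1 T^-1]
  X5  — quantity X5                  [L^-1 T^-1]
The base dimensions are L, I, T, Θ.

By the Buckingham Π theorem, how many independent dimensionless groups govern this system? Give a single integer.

Exponent matrix [L,I,T,Θ] × [X1,X2,X3,X4,X5]:
  L: [ 0  0  1 -2 -1]
  I: [ 0  1  1 -1  0]
  T: [-1 -1  0 -1 -1]
  Θ: [ 1  0  0  0  0]
Echelon form has 3 nonzero rows (pivots: X1,X2,X3)
5 vars − rank 3 = 2 Π groups

2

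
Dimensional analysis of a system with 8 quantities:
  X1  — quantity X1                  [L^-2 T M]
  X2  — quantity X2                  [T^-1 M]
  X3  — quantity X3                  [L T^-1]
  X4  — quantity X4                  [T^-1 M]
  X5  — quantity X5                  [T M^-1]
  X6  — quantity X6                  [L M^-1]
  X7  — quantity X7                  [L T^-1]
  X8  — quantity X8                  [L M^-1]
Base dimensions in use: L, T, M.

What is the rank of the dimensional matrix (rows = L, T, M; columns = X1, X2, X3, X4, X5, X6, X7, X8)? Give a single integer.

Dimensional matrix (L×T×M by X1×X2×X3×X4×X5×X6×X7×X8):
  L: [-2  0  1  0  0  1  1  1]
  T: [ 1 -1 -1 -1  1  0 -1  0]
  M: [ 1  1  0  1 -1 -1  0 -1]
Echelon form has 2 nonzero rows (pivots: X1,X2)

2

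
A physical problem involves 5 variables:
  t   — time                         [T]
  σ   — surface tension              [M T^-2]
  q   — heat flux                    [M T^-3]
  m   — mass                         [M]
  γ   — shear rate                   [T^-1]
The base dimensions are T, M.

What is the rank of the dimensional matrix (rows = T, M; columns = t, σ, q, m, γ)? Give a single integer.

2

Exponent matrix [T,M] × [t,σ,q,m,γ]:
  T: [ 1 -2 -3  0 -1]
  M: [ 0  1  1  1  0]
Echelon form has 2 nonzero rows (pivots: t,σ)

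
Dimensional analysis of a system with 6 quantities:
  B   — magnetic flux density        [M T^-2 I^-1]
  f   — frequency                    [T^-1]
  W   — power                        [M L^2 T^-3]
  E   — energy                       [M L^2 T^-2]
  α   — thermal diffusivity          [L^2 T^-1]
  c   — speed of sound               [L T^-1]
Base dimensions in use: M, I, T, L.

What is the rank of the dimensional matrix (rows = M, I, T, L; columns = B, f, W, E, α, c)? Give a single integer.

Exponent matrix [M,I,T,L] × [B,f,W,E,α,c]:
  M: [ 1  0  1  1  0  0]
  I: [-1  0  0  0  0  0]
  T: [-2 -1 -3 -2 -1 -1]
  L: [ 0  0  2  2  2  1]
RREF → pivots at {B,f,W,α} ⇒ r = 4

4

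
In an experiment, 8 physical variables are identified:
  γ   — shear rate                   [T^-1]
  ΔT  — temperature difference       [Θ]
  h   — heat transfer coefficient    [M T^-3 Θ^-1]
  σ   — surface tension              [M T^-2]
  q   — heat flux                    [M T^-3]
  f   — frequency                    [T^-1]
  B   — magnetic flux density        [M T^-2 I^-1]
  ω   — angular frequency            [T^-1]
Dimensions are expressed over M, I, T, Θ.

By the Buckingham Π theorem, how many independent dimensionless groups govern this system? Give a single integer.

Write exponents as rows M,I,T,Θ / cols γ,ΔT,h,σ,q,f,B,ω:
  M: [ 0  0  1  1  1  0  1  0]
  I: [ 0  0  0  0  0  0 -1  0]
  T: [-1  0 -3 -2 -3 -1 -2 -1]
  Θ: [ 0  1 -1  0  0  0  0  0]
Row reduction gives pivot columns γ,ΔT,h,B; rank = 4
Π count = n − r = 8 − 4 = 4

4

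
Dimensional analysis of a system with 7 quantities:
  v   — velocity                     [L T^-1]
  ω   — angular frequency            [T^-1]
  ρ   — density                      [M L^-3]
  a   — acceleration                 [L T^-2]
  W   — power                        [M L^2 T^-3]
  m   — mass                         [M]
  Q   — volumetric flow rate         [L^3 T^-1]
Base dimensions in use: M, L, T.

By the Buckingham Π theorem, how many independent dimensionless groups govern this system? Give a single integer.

4

Write exponents as rows M,L,T / cols v,ω,ρ,a,W,m,Q:
  M: [ 0  0  1  0  1  1  0]
  L: [ 1  0 -3  1  2  0  3]
  T: [-1 -1  0 -2 -3  0 -1]
RREF → pivots at {v,ω,ρ} ⇒ r = 3
7 vars − rank 3 = 4 Π groups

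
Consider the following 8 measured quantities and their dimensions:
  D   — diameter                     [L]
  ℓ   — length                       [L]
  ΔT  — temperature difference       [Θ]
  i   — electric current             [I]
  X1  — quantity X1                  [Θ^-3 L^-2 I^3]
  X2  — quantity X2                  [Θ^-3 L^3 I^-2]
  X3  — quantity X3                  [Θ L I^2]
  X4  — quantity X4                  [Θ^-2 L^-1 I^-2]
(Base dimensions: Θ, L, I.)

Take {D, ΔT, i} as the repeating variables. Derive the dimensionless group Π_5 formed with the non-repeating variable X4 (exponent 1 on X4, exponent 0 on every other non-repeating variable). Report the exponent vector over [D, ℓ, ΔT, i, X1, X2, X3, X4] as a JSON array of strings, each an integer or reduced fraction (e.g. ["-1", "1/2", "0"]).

["1", "0", "2", "2", "0", "0", "0", "1"]

Write exponents as rows Θ,L,I / cols D,ℓ,ΔT,i,X1,X2,X3,X4:
  Θ: [ 0  0  1  0 -3 -3  1 -2]
  L: [ 1  1  0  0 -2  3  1 -1]
  I: [ 0  0  0  1  3 -2  2 -2]
Echelon form has 3 nonzero rows (pivots: D,ΔT,i)
Pivot set = {D,ΔT,i}, free = {ℓ,X1,X2,X3,X4}
RREF:
  r0: [   1    1    0    0   -2    3    1   -1]
  r1: [   0    0    1    0   -3   -3    1   -2]
  r2: [   0    0    0    1    3   -2    2   -2]
Fix exponent of X4 at 1, ℓ at 0, X1 at 0, X2 at 0, X3 at 0; solve each RREF row for its pivot's exponent:
  r0: exp(D) + (-1)·1 = 0 ⇒ exp(D) = 1
  r1: exp(ΔT) + (-2)·1 = 0 ⇒ exp(ΔT) = 2
  r2: exp(i) + (-2)·1 = 0 ⇒ exp(i) = 2
Π_5 = D · ΔT^2 · i^2 · X4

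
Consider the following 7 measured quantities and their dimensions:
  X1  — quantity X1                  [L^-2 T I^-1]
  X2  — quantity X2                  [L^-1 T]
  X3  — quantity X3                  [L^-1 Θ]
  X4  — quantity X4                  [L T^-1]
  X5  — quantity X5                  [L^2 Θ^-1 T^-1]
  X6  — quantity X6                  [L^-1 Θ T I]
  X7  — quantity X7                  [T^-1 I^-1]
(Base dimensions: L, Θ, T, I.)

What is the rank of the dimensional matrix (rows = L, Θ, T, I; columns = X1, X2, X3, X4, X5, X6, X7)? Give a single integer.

3

Exponent matrix [L,Θ,T,I] × [X1,X2,X3,X4,X5,X6,X7]:
  L: [-2 -1 -1  1  2 -1  0]
  Θ: [ 0  0  1  0 -1  1  0]
  T: [ 1  1  0 -1 -1  1 -1]
  I: [-1  0  0  0  0  1 -1]
Echelon form has 3 nonzero rows (pivots: X1,X2,X3)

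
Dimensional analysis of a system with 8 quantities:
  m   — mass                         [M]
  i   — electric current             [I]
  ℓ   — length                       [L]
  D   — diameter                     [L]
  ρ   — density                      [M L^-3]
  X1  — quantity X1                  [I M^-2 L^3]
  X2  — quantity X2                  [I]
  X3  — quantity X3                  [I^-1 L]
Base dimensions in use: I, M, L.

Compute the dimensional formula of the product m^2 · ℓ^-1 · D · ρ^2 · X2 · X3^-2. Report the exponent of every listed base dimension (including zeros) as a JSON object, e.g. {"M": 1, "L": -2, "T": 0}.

Write exponents as rows I,M,L / cols m,i,ℓ,D,ρ,X1,X2,X3:
  I: [ 0  1  0  0  0  1  1 -1]
  M: [ 1  0  0  0  1 -2  0  0]
  L: [ 0  0  1  1 -3  3  0  1]
  [I]: (2)·0+(-1)·0+(1)·0+(2)·0+(1)·1+(-2)·-1 = 3
  [M]: (2)·1+(-1)·0+(1)·0+(2)·1+(1)·0+(-2)·0 = 4
  [L]: (2)·0+(-1)·1+(1)·1+(2)·-3+(1)·0+(-2)·1 = -8
⇒ I^3 M^4 L^-8

{"I": 3, "M": 4, "L": -8}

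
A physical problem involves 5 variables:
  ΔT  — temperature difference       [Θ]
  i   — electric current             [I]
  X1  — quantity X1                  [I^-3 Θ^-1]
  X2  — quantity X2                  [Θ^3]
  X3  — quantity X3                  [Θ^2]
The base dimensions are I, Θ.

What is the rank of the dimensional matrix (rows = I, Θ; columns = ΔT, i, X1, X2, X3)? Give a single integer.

2

Write exponents as rows I,Θ / cols ΔT,i,X1,X2,X3:
  I: [ 0  1 -3  0  0]
  Θ: [ 1  0 -1  3  2]
RREF → pivots at {ΔT,i} ⇒ r = 2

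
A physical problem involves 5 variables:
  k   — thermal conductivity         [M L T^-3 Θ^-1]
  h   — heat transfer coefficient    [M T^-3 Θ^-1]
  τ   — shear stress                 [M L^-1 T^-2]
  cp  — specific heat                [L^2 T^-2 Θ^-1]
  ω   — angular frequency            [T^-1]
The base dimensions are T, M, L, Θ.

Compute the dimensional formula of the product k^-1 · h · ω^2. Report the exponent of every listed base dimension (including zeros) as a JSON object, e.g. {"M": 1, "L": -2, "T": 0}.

Write exponents as rows T,M,L,Θ / cols k,h,τ,cp,ω:
  T: [-3 -3 -2 -2 -1]
  M: [ 1  1  1  0  0]
  L: [ 1  0 -1  2  0]
  Θ: [-1 -1  0 -1  0]
  [T]: (-1)·-3+(1)·-3+(2)·-1 = -2
  [M]: (-1)·1+(1)·1+(2)·0 = 0
  [L]: (-1)·1+(1)·0+(2)·0 = -1
  [Θ]: (-1)·-1+(1)·-1+(2)·0 = 0
⇒ T^-2 L^-1

{"T": -2, "M": 0, "L": -1, "Θ": 0}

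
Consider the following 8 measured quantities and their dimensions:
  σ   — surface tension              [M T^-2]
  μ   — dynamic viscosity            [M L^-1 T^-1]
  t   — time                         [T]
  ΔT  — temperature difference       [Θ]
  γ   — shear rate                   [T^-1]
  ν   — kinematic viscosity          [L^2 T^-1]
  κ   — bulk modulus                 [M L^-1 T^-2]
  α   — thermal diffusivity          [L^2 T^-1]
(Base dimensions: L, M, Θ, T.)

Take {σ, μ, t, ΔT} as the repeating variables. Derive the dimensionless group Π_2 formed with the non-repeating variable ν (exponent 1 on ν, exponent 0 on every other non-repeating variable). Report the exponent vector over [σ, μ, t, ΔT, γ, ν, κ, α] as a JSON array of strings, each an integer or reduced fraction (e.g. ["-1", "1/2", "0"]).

Exponent matrix [L,M,Θ,T] × [σ,μ,t,ΔT,γ,ν,κ,α]:
  L: [ 0 -1  0  0  0  2 -1  2]
  M: [ 1  1  0  0  0  0  1  0]
  Θ: [ 0  0  0  1  0  0  0  0]
  T: [-2 -1  1  0 -1 -1 -2 -1]
RREF → pivots at {σ,μ,t,ΔT} ⇒ r = 4
Pivot set = {σ,μ,t,ΔT}, free = {γ,ν,κ,α}
RREF:
  r0: [   1    0    0    0    0    2    0    2]
  r1: [   0    1    0    0    0   -2    1   -2]
  r2: [   0    0    1    0   -1    1   -1    1]
  r3: [   0    0    0    1    0    0    0    0]
Fix exponent of ν at 1, γ at 0, κ at 0, α at 0; solve each RREF row for its pivot's exponent:
  r0: exp(σ) + (2)·1 = 0 ⇒ exp(σ) = -2
  r1: exp(μ) + (-2)·1 = 0 ⇒ exp(μ) = 2
  r2: exp(t) + (1)·1 = 0 ⇒ exp(t) = -1
  r3: exp(ΔT) + (0)·1 = 0 ⇒ exp(ΔT) = 0
Π_2 = σ^-2 · μ^2 · t^-1 · ν

["-2", "2", "-1", "0", "0", "1", "0", "0"]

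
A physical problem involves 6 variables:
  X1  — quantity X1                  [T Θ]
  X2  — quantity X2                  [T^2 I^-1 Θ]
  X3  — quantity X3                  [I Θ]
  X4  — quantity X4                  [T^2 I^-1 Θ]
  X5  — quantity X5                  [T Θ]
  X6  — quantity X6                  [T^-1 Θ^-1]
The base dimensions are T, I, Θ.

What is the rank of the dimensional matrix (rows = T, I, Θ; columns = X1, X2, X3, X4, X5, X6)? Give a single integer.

2

Dimensional matrix (T×I×Θ by X1×X2×X3×X4×X5×X6):
  T: [ 1  2  0  2  1 -1]
  I: [ 0 -1  1 -1  0  0]
  Θ: [ 1  1  1  1  1 -1]
Echelon form has 2 nonzero rows (pivots: X1,X2)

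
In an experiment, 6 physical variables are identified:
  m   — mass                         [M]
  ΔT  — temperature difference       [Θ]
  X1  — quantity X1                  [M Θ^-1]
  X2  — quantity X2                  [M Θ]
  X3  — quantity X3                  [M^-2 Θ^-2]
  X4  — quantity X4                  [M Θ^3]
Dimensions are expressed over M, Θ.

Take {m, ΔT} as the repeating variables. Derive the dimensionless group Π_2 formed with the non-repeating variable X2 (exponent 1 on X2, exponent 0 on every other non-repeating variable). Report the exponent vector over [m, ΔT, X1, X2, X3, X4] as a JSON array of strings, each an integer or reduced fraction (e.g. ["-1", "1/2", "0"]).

["-1", "-1", "0", "1", "0", "0"]

Exponent matrix [M,Θ] × [m,ΔT,X1,X2,X3,X4]:
  M: [ 1  0  1  1 -2  1]
  Θ: [ 0  1 -1  1 -2  3]
RREF → pivots at {m,ΔT} ⇒ r = 2
Repeat: m,ΔT; free: X1,X2,X3,X4
RREF:
  r0: [   1    0    1    1   -2    1]
  r1: [   0    1   -1    1   -2    3]
Fix exponent of X2 at 1, X1 at 0, X3 at 0, X4 at 0; solve each RREF row for its pivot's exponent:
  r0: exp(m) + (1)·1 = 0 ⇒ exp(m) = -1
  r1: exp(ΔT) + (1)·1 = 0 ⇒ exp(ΔT) = -1
Π_2 = m^-1 · ΔT^-1 · X2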